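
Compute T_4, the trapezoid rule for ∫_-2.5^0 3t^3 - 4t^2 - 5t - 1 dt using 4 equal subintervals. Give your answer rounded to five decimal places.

Δt = (0 − (-2.5))/4 = 0.625.
f(-2.5) = -60.375, f(-1.875) = -13037/512, f(-1.25) = -6.859375, f(-0.625) = -87/512, f(0) = -1.
T_4 = (Δt/2)·[f(t_0) + 2f(t_1) + 2f(t_2) + 2f(t_3) + f(t_4)].
Sum ≈ -39.48730.

-39.48730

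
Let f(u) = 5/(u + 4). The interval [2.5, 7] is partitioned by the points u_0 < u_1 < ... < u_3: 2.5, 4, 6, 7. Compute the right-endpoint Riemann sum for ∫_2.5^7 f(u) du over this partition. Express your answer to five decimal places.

2.39205

Subinterval widths: 1.5, 2, 1.
Right endpoints: 4, 6, 7.
f(4) = 0.625, f(6) = 0.5, f(7) = 5/11.
Sum = Σ Δu_i · f(u_i).
Sum ≈ 2.39205.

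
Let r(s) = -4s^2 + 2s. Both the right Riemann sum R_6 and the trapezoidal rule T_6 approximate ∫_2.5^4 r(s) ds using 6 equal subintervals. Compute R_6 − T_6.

-4.5

R_6 = -59.3125.
T_6 = -54.8125.
R_6 − T_6 = -4.5.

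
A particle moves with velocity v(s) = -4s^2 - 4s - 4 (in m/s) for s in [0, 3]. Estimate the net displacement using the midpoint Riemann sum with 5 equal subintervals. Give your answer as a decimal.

-65.64

Δs = (3 − 0)/5 = 0.6.
Midpoints: 0.3, 0.9, 1.5, 2.1, 2.7.
v(0.3) = -5.56, v(0.9) = -10.84, v(1.5) = -19, v(2.1) = -30.04, v(2.7) = -43.96.
Sum = Δs · [v(0.3) + v(0.9) + v(1.5) + v(2.1) + v(2.7)].
Sum = -65.64.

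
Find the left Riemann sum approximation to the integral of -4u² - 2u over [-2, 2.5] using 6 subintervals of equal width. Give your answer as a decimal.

Δu = (2.5 − (-2))/6 = 0.75.
Left endpoints: -2, -1.25, -0.5, 0.25, 1, 1.75.
f(-2) = -12, f(-1.25) = -3.75, f(-0.5) = 0, f(0.25) = -0.75, f(1) = -6, f(1.75) = -15.75.
Sum = Δu · [f(-2) + f(-1.25) + f(-0.5) + ...].
Sum = -28.6875.

-28.6875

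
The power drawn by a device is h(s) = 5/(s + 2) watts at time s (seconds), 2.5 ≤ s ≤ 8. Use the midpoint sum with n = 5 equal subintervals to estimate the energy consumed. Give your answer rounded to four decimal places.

Δs = (8 − 2.5)/5 = 1.1.
Midpoints: 3.05, 4.15, 5.25, 6.35, 7.45.
h(3.05) = 100/101, h(4.15) = 100/123, h(5.25) = 20/29, h(6.35) = 100/167, h(7.45) = 100/189.
Sum = Δs · [h(3.05) + h(4.15) + h(5.25) + h(6.35) + h(7.45)].
Sum ≈ 3.9827.

3.9827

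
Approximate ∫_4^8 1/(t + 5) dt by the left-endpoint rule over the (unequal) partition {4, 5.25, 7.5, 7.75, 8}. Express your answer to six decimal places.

Subinterval widths: 1.25, 2.25, 0.25, 0.25.
Left endpoints: 4, 5.25, 7.5, 7.75.
f(4) = 1/9, f(5.25) = 4/41, f(7.5) = 0.08, f(7.75) = 4/51.
Sum = Σ Δt_i · f(t_i).
Sum ≈ 0.398009.

0.398009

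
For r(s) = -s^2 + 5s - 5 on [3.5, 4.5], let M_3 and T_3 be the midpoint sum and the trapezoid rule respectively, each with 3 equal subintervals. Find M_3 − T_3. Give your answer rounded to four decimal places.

M_3 ≈ -1.074074.
T_3 ≈ -1.101852.
M_3 − T_3 ≈ 0.0278.

0.0278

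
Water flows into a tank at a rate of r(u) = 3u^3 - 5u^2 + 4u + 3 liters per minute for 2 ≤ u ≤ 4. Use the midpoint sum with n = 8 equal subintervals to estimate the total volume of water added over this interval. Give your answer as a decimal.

116.4375

Δu = (4 − 2)/8 = 0.25.
Midpoints: 2.125, 2.375, 2.625, 2.875, 3.125, 3.375, 3.625, 3.875.
r(2.125) = 9067/512, r(2.375) = 12537/512, r(2.625) = 17055/512, r(2.875) = 22765/512, r(3.125) = 29811/512, r(3.375) = 38337/512, r(3.625) = 48487/512, r(3.875) = 60405/512.
Sum = Δu · [r(2.125) + r(2.375) + r(2.625) + ...].
Sum = 116.4375.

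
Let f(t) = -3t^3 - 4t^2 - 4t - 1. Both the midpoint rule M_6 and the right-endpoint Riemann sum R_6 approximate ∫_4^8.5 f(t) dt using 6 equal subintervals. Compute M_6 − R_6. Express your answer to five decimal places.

748.14258

M_6 ≈ -4560.8378906.
R_6 = -5308.98046875.
M_6 − R_6 ≈ 748.14258.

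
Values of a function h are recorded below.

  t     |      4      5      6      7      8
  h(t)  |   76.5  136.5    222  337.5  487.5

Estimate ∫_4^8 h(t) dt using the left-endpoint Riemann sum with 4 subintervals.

772.5

Δt = 1.
Sum = 1·[76.5 + 136.5 + 222 + 337.5] = 772.5.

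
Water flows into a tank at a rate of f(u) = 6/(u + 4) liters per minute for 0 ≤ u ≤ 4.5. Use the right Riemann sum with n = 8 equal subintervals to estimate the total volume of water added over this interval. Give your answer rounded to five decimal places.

4.30696

Δu = (4.5 − 0)/8 = 0.5625.
Right endpoints: 0.5625, 1.125, 1.6875, 2.25, 2.8125, 3.375, 3.9375, 4.5.
f(0.5625) = 96/73, f(1.125) = 48/41, f(1.6875) = 96/91, f(2.25) = 0.96, f(2.8125) = 96/109, f(3.375) = 48/59, f(3.9375) = 96/127, f(4.5) = 12/17.
Sum = Δu · [f(0.5625) + f(1.125) + f(1.6875) + ...].
Sum ≈ 4.30696.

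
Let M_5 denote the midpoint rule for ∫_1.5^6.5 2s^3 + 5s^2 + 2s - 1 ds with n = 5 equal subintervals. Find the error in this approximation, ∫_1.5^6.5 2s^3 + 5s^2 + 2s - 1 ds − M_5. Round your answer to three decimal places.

Exact integral: ∫_1.5^6.5 f(s) ds ≈ 1377.08333.
M_5 = 1365.
Error ≈ 1377.08333 − 1365 ≈ 12.083.

12.083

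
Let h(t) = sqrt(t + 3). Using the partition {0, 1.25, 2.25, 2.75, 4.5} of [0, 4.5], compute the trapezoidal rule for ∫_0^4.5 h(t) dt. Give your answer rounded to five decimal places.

Subinterval widths: 1.25, 1, 0.5, 1.75.
h(0) ≈ 1.73205, h(1.25) ≈ 2.06155, h(2.25) ≈ 2.29129, h(2.75) ≈ 2.39792, h(4.5) ≈ 2.73861.
On each subinterval the trapezoid contributes (Δt_i/2)·[h(t_{i-1}) + h(t_i)].
Sum ≈ 10.21419.

10.21419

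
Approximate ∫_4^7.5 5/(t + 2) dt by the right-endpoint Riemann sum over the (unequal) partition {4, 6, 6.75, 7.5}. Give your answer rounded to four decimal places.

2.0733

Subinterval widths: 2, 0.75, 0.75.
Right endpoints: 6, 6.75, 7.5.
f(6) = 0.625, f(6.75) = 4/7, f(7.5) = 10/19.
Sum = Σ Δt_i · f(t_i).
Sum ≈ 2.0733.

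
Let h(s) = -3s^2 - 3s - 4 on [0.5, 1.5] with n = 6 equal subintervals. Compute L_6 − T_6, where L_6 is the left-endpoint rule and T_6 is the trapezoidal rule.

0.75

L_6 ≈ -9.51389.
T_6 ≈ -10.26389.
L_6 − T_6 = 0.75.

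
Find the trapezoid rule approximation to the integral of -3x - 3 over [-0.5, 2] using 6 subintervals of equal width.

Δx = (2 − (-0.5))/6 = 5/12.
f(-0.5) = -1.5, f(-1/12) = -2.75, f(1/3) = -4, f(0.75) = -5.25, f(7/6) = -6.5, f(19/12) = -7.75, f(2) = -9.
T_6 = (Δx/2)·[f(x_0) + 2f(x_1) + ... + 2f(x_{5}) + f(x_6)].
Sum = -13.125.

-13.125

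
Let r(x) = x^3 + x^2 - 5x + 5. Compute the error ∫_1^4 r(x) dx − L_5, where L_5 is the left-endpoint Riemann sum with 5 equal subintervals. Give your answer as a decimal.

Exact integral: ∫_1^4 r(x) dx = 62.25.
L_5 = 44.88.
Error = 62.25 − 44.88 = 17.37.

17.37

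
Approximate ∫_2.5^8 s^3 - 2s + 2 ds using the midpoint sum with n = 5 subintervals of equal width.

958.7496875

Δs = (8 − 2.5)/5 = 1.1.
Midpoints: 3.05, 4.15, 5.25, 6.35, 7.45.
f(3.05) = 24.272625, f(4.15) = 65.173375, f(5.25) = 136.203125, f(6.35) = 245.347875, f(7.45) = 400.593625.
Sum = Δs · [f(3.05) + f(4.15) + f(5.25) + f(6.35) + f(7.45)].
Sum = 958.7496875.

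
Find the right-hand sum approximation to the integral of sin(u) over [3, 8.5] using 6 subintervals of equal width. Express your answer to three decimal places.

Δu = (8.5 − 3)/6 = 11/12.
Right endpoints: 47/12, 29/6, 5.75, 20/3, 91/12, 8.5.
f(47/12) ≈ -0.700, f(29/6) ≈ -0.993, f(5.75) ≈ -0.508, f(20/3) ≈ 0.374, f(91/12) ≈ 0.964, f(8.5) ≈ 0.798.
Sum = Δu · [f(47/12) + f(29/6) + f(5.75) + ...].
Sum ≈ -0.059.

-0.059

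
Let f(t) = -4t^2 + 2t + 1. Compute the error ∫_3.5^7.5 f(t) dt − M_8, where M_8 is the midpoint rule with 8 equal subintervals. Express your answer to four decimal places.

-0.3333

Exact integral: ∫_3.5^7.5 f(t) dt ≈ -457.333333.
M_8 = -457.
Error ≈ -457.333333 − (-457) ≈ -0.3333.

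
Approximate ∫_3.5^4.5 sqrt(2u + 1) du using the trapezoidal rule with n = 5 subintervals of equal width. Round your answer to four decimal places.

2.9983

Δu = (4.5 − 3.5)/5 = 0.2.
f(3.5) ≈ 2.8284, f(3.7) ≈ 2.8983, f(3.9) ≈ 2.9665, f(4.1) ≈ 3.0332, f(4.3) ≈ 3.0984, f(4.5) ≈ 3.1623.
T_5 = (Δu/2)·[f(u_0) + 2f(u_1) + ... + 2f(u_{4}) + f(u_5)].
Sum ≈ 2.9983.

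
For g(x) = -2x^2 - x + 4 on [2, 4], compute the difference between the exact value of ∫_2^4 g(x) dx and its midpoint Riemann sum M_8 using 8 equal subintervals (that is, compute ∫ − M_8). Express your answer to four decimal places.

Exact integral: ∫_2^4 g(x) dx ≈ -35.333333.
M_8 = -35.3125.
Error ≈ -35.333333 − (-35.3125) ≈ -0.0208.

-0.0208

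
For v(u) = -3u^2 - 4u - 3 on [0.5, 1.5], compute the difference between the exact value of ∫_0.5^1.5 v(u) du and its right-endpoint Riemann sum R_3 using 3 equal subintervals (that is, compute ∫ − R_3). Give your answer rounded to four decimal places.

Exact integral: ∫_0.5^1.5 v(u) du = -10.25.
R_3 ≈ -11.972222.
Error ≈ -10.25 − (-11.972222) ≈ 1.7222.

1.7222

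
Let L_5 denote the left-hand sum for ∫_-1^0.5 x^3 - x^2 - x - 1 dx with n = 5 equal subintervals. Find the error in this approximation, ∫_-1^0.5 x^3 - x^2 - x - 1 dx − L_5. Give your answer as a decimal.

0.095625

Exact integral: ∫_-1^0.5 f(x) dx = -1.734375.
L_5 = -1.83.
Error = -1.734375 − (-1.83) = 0.095625.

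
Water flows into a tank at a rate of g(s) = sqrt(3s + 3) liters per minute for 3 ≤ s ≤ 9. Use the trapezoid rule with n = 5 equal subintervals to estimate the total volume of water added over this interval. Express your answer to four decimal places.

27.2582

Δs = (9 − 3)/5 = 1.2.
g(3) ≈ 3.4641, g(4.2) ≈ 3.9497, g(5.4) ≈ 4.3818, g(6.6) ≈ 4.7749, g(7.8) ≈ 5.1381, g(9) ≈ 5.4772.
T_5 = (Δs/2)·[g(s_0) + 2g(s_1) + ... + 2g(s_{4}) + g(s_5)].
Sum ≈ 27.2582.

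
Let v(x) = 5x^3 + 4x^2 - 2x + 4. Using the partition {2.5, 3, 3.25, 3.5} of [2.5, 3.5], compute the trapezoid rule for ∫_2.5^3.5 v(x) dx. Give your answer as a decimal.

174.30078125

Subinterval widths: 0.5, 0.25, 0.25.
v(2.5) = 102.125, v(3) = 169, v(3.25) = 211.390625, v(3.5) = 260.375.
On each subinterval the trapezoid contributes (Δx_i/2)·[v(x_{i-1}) + v(x_i)].
Sum = 174.30078125.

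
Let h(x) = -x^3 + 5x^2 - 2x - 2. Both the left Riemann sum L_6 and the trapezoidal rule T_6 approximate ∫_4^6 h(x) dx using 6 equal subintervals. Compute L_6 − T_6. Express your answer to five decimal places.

9.33333

L_6 ≈ -21.7037037.
T_6 ≈ -31.0370370.
L_6 − T_6 ≈ 9.33333.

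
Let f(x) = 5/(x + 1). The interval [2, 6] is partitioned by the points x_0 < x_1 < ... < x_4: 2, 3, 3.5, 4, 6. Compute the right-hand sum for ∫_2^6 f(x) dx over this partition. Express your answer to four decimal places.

3.7341

Subinterval widths: 1, 0.5, 0.5, 2.
Right endpoints: 3, 3.5, 4, 6.
f(3) = 1.25, f(3.5) = 10/9, f(4) = 1, f(6) = 5/7.
Sum = Σ Δx_i · f(x_i).
Sum ≈ 3.7341.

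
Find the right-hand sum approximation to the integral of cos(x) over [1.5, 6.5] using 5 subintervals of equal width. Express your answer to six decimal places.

-0.263139

Δx = (6.5 − 1.5)/5 = 1.
Right endpoints: 2.5, 3.5, 4.5, 5.5, 6.5.
f(2.5) ≈ -0.801144, f(3.5) ≈ -0.936457, f(4.5) ≈ -0.210796, f(5.5) ≈ 0.708670, f(6.5) ≈ 0.976588.
Sum = Δx · [f(2.5) + f(3.5) + f(4.5) + f(5.5) + f(6.5)].
Sum ≈ -0.263139.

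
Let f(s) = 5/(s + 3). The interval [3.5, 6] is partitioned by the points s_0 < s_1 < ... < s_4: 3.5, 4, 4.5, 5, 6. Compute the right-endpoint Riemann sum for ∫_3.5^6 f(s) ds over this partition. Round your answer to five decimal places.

1.55853

Subinterval widths: 0.5, 0.5, 0.5, 1.
Right endpoints: 4, 4.5, 5, 6.
f(4) = 5/7, f(4.5) = 2/3, f(5) = 0.625, f(6) = 5/9.
Sum = Σ Δs_i · f(s_i).
Sum ≈ 1.55853.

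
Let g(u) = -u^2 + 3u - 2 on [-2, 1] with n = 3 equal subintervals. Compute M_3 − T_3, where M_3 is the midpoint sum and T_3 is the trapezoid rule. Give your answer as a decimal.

M_3 = -13.25.
T_3 = -14.
M_3 − T_3 = 0.75.

0.75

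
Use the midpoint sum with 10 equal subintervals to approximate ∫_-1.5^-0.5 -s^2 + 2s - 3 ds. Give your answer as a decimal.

-6.0825

Δs = (-0.5 − (-1.5))/10 = 0.1.
Midpoints: -1.45, -1.35, -1.25, -1.15, -1.05, -0.95, -0.85, -0.75, -0.65, -0.55.
f(-1.45) = -8.0025, f(-1.35) = -7.5225, f(-1.25) = -7.0625, f(-1.15) = -6.6225, f(-1.05) = -6.2025, f(-0.95) = -5.8025, f(-0.85) = -5.4225, f(-0.75) = -5.0625, f(-0.65) = -4.7225, f(-0.55) = -4.4025.
Sum = Δs · [f(-1.45) + f(-1.35) + f(-1.25) + ...].
Sum = -6.0825.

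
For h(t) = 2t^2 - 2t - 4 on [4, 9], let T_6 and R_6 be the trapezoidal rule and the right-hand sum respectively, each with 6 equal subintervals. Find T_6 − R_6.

T_6 ≈ 359.490741.
R_6 ≈ 409.490741.
T_6 − R_6 = -50.

-50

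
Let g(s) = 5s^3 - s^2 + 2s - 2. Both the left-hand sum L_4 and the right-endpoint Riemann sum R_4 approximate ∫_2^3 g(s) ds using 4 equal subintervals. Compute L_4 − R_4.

-23

L_4 = 66.796875.
R_4 = 89.796875.
L_4 − R_4 = -23.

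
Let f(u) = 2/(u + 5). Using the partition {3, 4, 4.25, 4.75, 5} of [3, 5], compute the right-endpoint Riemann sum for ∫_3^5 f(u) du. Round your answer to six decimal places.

Subinterval widths: 1, 0.25, 0.5, 0.25.
Right endpoints: 4, 4.25, 4.75, 5.
f(4) = 2/9, f(4.25) = 8/37, f(4.75) = 8/39, f(5) = 0.2.
Sum = Σ Δu_i · f(u_i).
Sum ≈ 0.428840.

0.428840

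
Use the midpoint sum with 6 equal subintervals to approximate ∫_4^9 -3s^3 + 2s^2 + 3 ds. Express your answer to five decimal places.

-4254.06829

Δs = (9 − 4)/6 = 5/6.
Midpoints: 53/12, 5.25, 73/12, 83/12, 7.75, 103/12.
f(53/12) = -216.453125, f(5.25) = -375.984375, f(73/12) = -344657/576, f(83/12) = -171649/192, f(7.75) = -1273.328125, f(103/12) = -1006127/576.
Sum = Δs · [f(53/12) + f(5.25) + f(73/12) + ...].
Sum ≈ -4254.06829.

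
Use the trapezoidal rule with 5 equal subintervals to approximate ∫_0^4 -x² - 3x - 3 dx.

-57.76

Δx = (4 − 0)/5 = 0.8.
f(0) = -3, f(0.8) = -6.04, f(1.6) = -10.36, f(2.4) = -15.96, f(3.2) = -22.84, f(4) = -31.
T_5 = (Δx/2)·[f(x_0) + 2f(x_1) + ... + 2f(x_{4}) + f(x_5)].
Sum = -57.76.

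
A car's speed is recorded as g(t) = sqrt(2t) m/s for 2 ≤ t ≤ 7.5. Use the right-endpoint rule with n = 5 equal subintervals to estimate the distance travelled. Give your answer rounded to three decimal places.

Δt = (7.5 − 2)/5 = 1.1.
Right endpoints: 3.1, 4.2, 5.3, 6.4, 7.5.
g(3.1) ≈ 2.490, g(4.2) ≈ 2.898, g(5.3) ≈ 3.256, g(6.4) ≈ 3.578, g(7.5) ≈ 3.873.
Sum = Δt · [g(3.1) + g(4.2) + g(5.3) + g(6.4) + g(7.5)].
Sum ≈ 17.704.

17.704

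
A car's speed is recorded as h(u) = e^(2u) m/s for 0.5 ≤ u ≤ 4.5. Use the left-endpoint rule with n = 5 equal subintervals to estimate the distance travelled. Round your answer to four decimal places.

1639.3219

Δu = (4.5 − 0.5)/5 = 0.8.
Left endpoints: 0.5, 1.3, 2.1, 2.9, 3.7.
h(0.5) ≈ 2.7183, h(1.3) ≈ 13.4637, h(2.1) ≈ 66.6863, h(2.9) ≈ 330.2996, h(3.7) ≈ 1635.9844.
Sum = Δu · [h(0.5) + h(1.3) + h(2.1) + h(2.9) + h(3.7)].
Sum ≈ 1639.3219.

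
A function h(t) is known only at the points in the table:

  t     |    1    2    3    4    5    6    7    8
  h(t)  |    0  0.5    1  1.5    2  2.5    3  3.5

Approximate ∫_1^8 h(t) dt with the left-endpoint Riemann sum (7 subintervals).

Δt = 1.
Sum = 1·[0 + 0.5 + 1 + 1.5 + 2 + 2.5 + 3] = 10.5.

10.5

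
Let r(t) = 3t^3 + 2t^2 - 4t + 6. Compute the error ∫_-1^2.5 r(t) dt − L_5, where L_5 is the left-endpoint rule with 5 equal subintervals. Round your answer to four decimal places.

13.7302

Exact integral: ∫_-1^2.5 r(t) dt ≈ 50.130208.
L_5 = 36.4.
Error ≈ 50.130208 − 36.4 ≈ 13.7302.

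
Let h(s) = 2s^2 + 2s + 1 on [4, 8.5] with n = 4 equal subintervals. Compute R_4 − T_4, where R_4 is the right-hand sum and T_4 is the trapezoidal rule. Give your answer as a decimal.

R_4 = 497.7421875.
T_4 = 429.3984375.
R_4 − T_4 = 68.34375.

68.34375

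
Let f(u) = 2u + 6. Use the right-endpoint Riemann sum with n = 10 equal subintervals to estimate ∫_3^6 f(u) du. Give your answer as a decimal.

45.9

Δu = (6 − 3)/10 = 0.3.
Right endpoints: 3.3, 3.6, 3.9, 4.2, 4.5, 4.8, 5.1, 5.4, 5.7, 6.
f(3.3) = 12.6, f(3.6) = 13.2, f(3.9) = 13.8, f(4.2) = 14.4, f(4.5) = 15, f(4.8) = 15.6, f(5.1) = 16.2, f(5.4) = 16.8, f(5.7) = 17.4, f(6) = 18.
Sum = Δu · [f(3.3) + f(3.6) + f(3.9) + ...].
Sum = 45.9.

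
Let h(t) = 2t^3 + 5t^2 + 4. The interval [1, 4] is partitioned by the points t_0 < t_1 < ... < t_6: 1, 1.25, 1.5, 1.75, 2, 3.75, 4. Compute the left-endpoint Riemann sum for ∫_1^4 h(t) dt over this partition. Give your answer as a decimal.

Subinterval widths: 0.25, 0.25, 0.25, 0.25, 1.75, 0.25.
Left endpoints: 1, 1.25, 1.5, 1.75, 2, 3.75.
h(1) = 11, h(1.25) = 15.71875, h(1.5) = 22, h(1.75) = 30.03125, h(2) = 40, h(3.75) = 179.78125.
Sum = Σ Δt_i · h(t_i).
Sum = 134.6328125.

134.6328125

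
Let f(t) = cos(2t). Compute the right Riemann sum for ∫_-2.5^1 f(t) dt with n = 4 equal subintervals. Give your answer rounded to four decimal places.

Δt = (1 − (-2.5))/4 = 0.875.
Right endpoints: -1.625, -0.75, 0.125, 1.
f(-1.625) ≈ -0.9941, f(-0.75) ≈ 0.0707, f(0.125) ≈ 0.9689, f(1) ≈ -0.4161.
Sum = Δt · [f(-1.625) + f(-0.75) + f(0.125) + f(1)].
Sum ≈ -0.3243.

-0.3243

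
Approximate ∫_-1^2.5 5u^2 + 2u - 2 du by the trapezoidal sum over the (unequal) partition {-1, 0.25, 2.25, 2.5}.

Subinterval widths: 1.25, 2, 0.25.
f(-1) = 1, f(0.25) = -1.1875, f(2.25) = 27.8125, f(2.5) = 34.25.
On each subinterval the trapezoid contributes (Δu_i/2)·[f(u_{i-1}) + f(u_i)].
Sum = 34.265625.

34.265625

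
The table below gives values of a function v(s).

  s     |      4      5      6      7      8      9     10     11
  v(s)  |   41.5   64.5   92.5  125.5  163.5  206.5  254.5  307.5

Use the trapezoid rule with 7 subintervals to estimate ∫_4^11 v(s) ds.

Δs = 1.
T_7 = (1/2)·[41.5 + 2·64.5 + 2·92.5 + 2·125.5 + 2·163.5 + 2·206.5 + 2·254.5 + 307.5] = 1081.5.

1081.5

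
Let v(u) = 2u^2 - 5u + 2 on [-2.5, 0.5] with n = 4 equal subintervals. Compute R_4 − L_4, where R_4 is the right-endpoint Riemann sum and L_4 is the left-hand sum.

-20.25

R_4 = 21.9375.
L_4 = 42.1875.
R_4 − L_4 = -20.25.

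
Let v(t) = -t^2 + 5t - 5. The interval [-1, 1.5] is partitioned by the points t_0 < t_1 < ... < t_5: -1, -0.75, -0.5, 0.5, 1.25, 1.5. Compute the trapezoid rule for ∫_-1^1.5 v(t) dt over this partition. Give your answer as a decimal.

Subinterval widths: 0.25, 0.25, 1, 0.75, 0.25.
v(-1) = -11, v(-0.75) = -9.3125, v(-0.5) = -7.75, v(0.5) = -2.75, v(1.25) = -0.3125, v(1.5) = 0.25.
On each subinterval the trapezoid contributes (Δt_i/2)·[v(t_{i-1}) + v(t_i)].
Sum = -11.078125.

-11.078125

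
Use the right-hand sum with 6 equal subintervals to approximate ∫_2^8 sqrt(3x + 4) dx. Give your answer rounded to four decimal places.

26.9464

Δx = (8 − 2)/6 = 1.
Right endpoints: 3, 4, 5, 6, 7, 8.
f(3) ≈ 3.6056, f(4) ≈ 4.0000, f(5) ≈ 4.3589, f(6) ≈ 4.6904, f(7) ≈ 5.0000, f(8) ≈ 5.2915.
Sum = Δx · [f(3) + f(4) + f(5) + ...].
Sum ≈ 26.9464.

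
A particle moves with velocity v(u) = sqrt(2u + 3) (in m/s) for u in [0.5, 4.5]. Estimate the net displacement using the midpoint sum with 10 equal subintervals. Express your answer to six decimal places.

Δu = (4.5 − 0.5)/10 = 0.4.
Midpoints: 0.7, 1.1, 1.5, 1.9, 2.3, 2.7, 3.1, 3.5, 3.9, 4.3.
v(0.7) ≈ 2.097618, v(1.1) ≈ 2.280351, v(1.5) ≈ 2.449490, v(1.9) ≈ 2.607681, v(2.3) ≈ 2.756810, v(2.7) ≈ 2.898275, v(3.1) ≈ 3.033150, v(3.5) ≈ 3.162278, v(3.9) ≈ 3.286335, v(4.3) ≈ 3.405877.
Sum = Δu · [v(0.7) + v(1.1) + v(1.5) + ...].
Sum ≈ 11.191146.

11.191146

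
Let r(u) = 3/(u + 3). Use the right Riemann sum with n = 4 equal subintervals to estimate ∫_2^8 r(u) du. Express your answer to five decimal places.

2.13758

Δu = (8 − 2)/4 = 1.5.
Right endpoints: 3.5, 5, 6.5, 8.
r(3.5) = 6/13, r(5) = 0.375, r(6.5) = 6/19, r(8) = 3/11.
Sum = Δu · [r(3.5) + r(5) + r(6.5) + r(8)].
Sum ≈ 2.13758.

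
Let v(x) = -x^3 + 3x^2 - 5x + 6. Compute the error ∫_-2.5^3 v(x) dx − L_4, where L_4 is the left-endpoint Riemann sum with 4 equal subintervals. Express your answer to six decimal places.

Exact integral: ∫_-2.5^3 v(x) dx = 58.265625.
L_4 ≈ 104.70410156.
Error ≈ 58.265625 − 104.70410156 ≈ -46.438477.

-46.438477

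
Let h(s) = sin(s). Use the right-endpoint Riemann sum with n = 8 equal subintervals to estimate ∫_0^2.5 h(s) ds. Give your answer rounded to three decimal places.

1.880

Δs = (2.5 − 0)/8 = 0.3125.
Right endpoints: 0.3125, 0.625, 0.9375, 1.25, 1.5625, 1.875, 2.1875, 2.5.
h(0.3125) ≈ 0.307, h(0.625) ≈ 0.585, h(0.9375) ≈ 0.806, h(1.25) ≈ 0.949, h(1.5625) ≈ 1.000, h(1.875) ≈ 0.954, h(2.1875) ≈ 0.816, h(2.5) ≈ 0.598.
Sum = Δs · [h(0.3125) + h(0.625) + h(0.9375) + ...].
Sum ≈ 1.880.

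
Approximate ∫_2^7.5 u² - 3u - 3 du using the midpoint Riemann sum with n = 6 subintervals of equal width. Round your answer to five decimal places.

Δu = (7.5 − 2)/6 = 11/12.
Midpoints: 59/24, 3.375, 103/24, 125/24, 6.125, 169/24.
f(59/24) = -2495/576, f(3.375) = -1.734375, f(103/24) = 1465/576, f(125/24) = 4897/576, f(6.125) = 16.140625, f(169/24) = 14665/576.
Sum = Δu · [f(59/24) + f(3.375) + f(103/24) + ...].
Sum ≈ 42.69821.

42.69821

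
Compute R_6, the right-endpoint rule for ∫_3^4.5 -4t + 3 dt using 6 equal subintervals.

-18.75

Δt = (4.5 − 3)/6 = 0.25.
Right endpoints: 3.25, 3.5, 3.75, 4, 4.25, 4.5.
f(3.25) = -10, f(3.5) = -11, f(3.75) = -12, f(4) = -13, f(4.25) = -14, f(4.5) = -15.
Sum = Δt · [f(3.25) + f(3.5) + f(3.75) + ...].
Sum = -18.75.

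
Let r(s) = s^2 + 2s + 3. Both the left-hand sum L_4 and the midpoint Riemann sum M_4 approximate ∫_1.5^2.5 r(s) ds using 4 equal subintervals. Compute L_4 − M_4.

-0.734375

L_4 = 10.34375.
M_4 = 11.078125.
L_4 − M_4 = -0.734375.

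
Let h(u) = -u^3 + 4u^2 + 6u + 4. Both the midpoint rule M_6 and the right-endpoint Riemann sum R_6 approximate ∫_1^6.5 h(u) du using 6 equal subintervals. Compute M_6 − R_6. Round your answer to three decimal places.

43.038

M_6 ≈ 67.35988.
R_6 ≈ 24.32190.
M_6 − R_6 ≈ 43.038.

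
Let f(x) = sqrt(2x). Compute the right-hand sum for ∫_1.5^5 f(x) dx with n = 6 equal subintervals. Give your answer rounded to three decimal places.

Δx = (5 − 1.5)/6 = 7/12.
Right endpoints: 25/12, 8/3, 3.25, 23/6, 53/12, 5.
f(25/12) ≈ 2.041, f(8/3) ≈ 2.309, f(3.25) ≈ 2.550, f(23/6) ≈ 2.769, f(53/12) ≈ 2.972, f(5) ≈ 3.162.
Sum = Δx · [f(25/12) + f(8/3) + f(3.25) + ...].
Sum ≈ 9.219.

9.219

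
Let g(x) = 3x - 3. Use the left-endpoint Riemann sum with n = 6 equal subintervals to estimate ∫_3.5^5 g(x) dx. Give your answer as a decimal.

Δx = (5 − 3.5)/6 = 0.25.
Left endpoints: 3.5, 3.75, 4, 4.25, 4.5, 4.75.
g(3.5) = 7.5, g(3.75) = 8.25, g(4) = 9, g(4.25) = 9.75, g(4.5) = 10.5, g(4.75) = 11.25.
Sum = Δx · [g(3.5) + g(3.75) + g(4) + ...].
Sum = 14.0625.

14.0625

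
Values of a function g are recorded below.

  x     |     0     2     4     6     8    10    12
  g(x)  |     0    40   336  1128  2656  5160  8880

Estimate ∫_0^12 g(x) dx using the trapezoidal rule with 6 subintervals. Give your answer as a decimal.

Δx = 2.
T_6 = (2/2)·[0 + 2·40 + 2·336 + 2·1128 + 2·2656 + 2·5160 + 8880] = 27520.

27520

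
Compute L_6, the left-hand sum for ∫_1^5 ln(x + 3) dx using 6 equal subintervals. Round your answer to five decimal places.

6.85468

Δx = (5 − 1)/6 = 2/3.
Left endpoints: 1, 5/3, 7/3, 3, 11/3, 13/3.
f(1) ≈ 1.38629, f(5/3) ≈ 1.54045, f(7/3) ≈ 1.67398, f(3) ≈ 1.79176, f(11/3) ≈ 1.89712, f(13/3) ≈ 1.99243.
Sum = Δx · [f(1) + f(5/3) + f(7/3) + ...].
Sum ≈ 6.85468.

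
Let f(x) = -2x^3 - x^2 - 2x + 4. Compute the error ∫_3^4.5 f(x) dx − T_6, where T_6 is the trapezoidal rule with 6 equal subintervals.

0.3671875

Exact integral: ∫_3^4.5 f(x) dx = -191.15625.
T_6 = -191.5234375.
Error = -191.15625 − (-191.5234375) = 0.3671875.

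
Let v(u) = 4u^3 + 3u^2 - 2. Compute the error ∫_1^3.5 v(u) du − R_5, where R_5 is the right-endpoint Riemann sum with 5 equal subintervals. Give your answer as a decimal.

Exact integral: ∫_1^3.5 v(u) du = 185.9375.
R_5 = 239.375.
Error = 185.9375 − 239.375 = -53.4375.

-53.4375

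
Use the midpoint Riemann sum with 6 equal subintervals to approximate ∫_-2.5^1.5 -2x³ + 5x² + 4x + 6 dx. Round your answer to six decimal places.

Δx = (1.5 − (-2.5))/6 = 2/3.
Midpoints: -13/6, -1.5, -5/6, -1/6, 0.5, 7/6.
f(-13/6) = 1111/27, f(-1.5) = 18, f(-5/6) = 197/27, f(-1/6) = 148/27, f(0.5) = 9, f(7/6) = 386/27.
Sum = Δx · [f(-13/6) + f(-1.5) + f(-5/6) + ...].
Sum ≈ 63.481481.

63.481481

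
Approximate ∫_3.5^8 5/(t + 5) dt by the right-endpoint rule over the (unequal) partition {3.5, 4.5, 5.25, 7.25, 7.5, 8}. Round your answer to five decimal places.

Subinterval widths: 1, 0.75, 2, 0.25, 0.5.
Right endpoints: 4.5, 5.25, 7.25, 7.5, 8.
f(4.5) = 10/19, f(5.25) = 20/41, f(7.25) = 20/49, f(7.5) = 0.4, f(8) = 5/13.
Sum = Σ Δt_i · f(t_i).
Sum ≈ 2.00080.

2.00080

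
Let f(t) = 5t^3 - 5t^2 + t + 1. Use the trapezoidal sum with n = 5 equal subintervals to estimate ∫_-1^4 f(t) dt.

237.5

Δt = (4 − (-1))/5 = 1.
f(-1) = -10, f(0) = 1, f(1) = 2, f(2) = 23, f(3) = 94, f(4) = 245.
T_5 = (Δt/2)·[f(t_0) + 2f(t_1) + ... + 2f(t_{4}) + f(t_5)].
Sum = 237.5.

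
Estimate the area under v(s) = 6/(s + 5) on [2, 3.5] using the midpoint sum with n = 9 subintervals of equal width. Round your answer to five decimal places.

1.16489

Δs = (3.5 − 2)/9 = 1/6.
Midpoints: 25/12, 2.25, 29/12, 31/12, 2.75, 35/12, 37/12, 3.25, 41/12.
v(25/12) = 72/85, v(2.25) = 24/29, v(29/12) = 72/89, v(31/12) = 72/91, v(2.75) = 24/31, v(35/12) = 72/95, v(37/12) = 72/97, v(3.25) = 8/11, v(41/12) = 72/101.
Sum = Δs · [v(25/12) + v(2.25) + v(29/12) + ...].
Sum ≈ 1.16489.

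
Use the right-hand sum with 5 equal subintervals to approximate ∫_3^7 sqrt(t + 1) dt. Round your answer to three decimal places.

10.079

Δt = (7 − 3)/5 = 0.8.
Right endpoints: 3.8, 4.6, 5.4, 6.2, 7.
f(3.8) ≈ 2.191, f(4.6) ≈ 2.366, f(5.4) ≈ 2.530, f(6.2) ≈ 2.683, f(7) ≈ 2.828.
Sum = Δt · [f(3.8) + f(4.6) + f(5.4) + f(6.2) + f(7)].
Sum ≈ 10.079.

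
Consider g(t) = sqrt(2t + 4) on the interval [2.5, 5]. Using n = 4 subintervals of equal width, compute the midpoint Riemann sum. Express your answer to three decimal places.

8.462

Δt = (5 − 2.5)/4 = 0.625.
Midpoints: 2.8125, 3.4375, 4.0625, 4.6875.
g(2.8125) ≈ 3.102, g(3.4375) ≈ 3.298, g(4.0625) ≈ 3.482, g(4.6875) ≈ 3.657.
Sum = Δt · [g(2.8125) + g(3.4375) + g(4.0625) + g(4.6875)].
Sum ≈ 8.462.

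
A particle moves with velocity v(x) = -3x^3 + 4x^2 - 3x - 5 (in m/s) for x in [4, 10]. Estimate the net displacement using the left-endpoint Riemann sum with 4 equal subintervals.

Δx = (10 − 4)/4 = 1.5.
Left endpoints: 4, 5.5, 7, 8.5.
v(4) = -145, v(5.5) = -399.625, v(7) = -859, v(8.5) = -1583.875.
Sum = Δx · [v(4) + v(5.5) + v(7) + v(8.5)].
Sum = -4481.25.

-4481.25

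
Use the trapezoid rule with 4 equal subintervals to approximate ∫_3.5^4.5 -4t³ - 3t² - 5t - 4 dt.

Δt = (4.5 − 3.5)/4 = 0.25.
f(3.5) = -229.75, f(3.75) = -275.875, f(4) = -328, f(4.25) = -386.5, f(4.5) = -451.75.
T_4 = (Δt/2)·[f(t_0) + 2f(t_1) + 2f(t_2) + 2f(t_3) + f(t_4)].
Sum = -332.78125.

-332.78125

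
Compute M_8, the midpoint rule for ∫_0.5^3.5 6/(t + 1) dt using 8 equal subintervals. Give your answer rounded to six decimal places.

6.577948

Δt = (3.5 − 0.5)/8 = 0.375.
Midpoints: 0.6875, 1.0625, 1.4375, 1.8125, 2.1875, 2.5625, 2.9375, 3.3125.
f(0.6875) = 32/9, f(1.0625) = 32/11, f(1.4375) = 32/13, f(1.8125) = 32/15, f(2.1875) = 32/17, f(2.5625) = 32/19, f(2.9375) = 32/21, f(3.3125) = 32/23.
Sum = Δt · [f(0.6875) + f(1.0625) + f(1.4375) + ...].
Sum ≈ 6.577948.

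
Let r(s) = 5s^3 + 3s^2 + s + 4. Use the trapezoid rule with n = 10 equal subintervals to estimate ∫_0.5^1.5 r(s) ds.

Δs = (1.5 − 0.5)/10 = 0.1.
r(0.5) = 5.875, r(0.6) = 6.76, r(0.7) = 7.885, r(0.8) = 9.28, r(0.9) = 10.975, r(1) = 13, r(1.1) = 15.385, r(1.2) = 18.16, r(1.3) = 21.355, r(1.4) = 25, r(1.5) = 29.125.
T_10 = (Δs/2)·[r(s_0) + 2r(s_1) + ... + 2r(s_{9}) + r(s_10)].
Sum = 14.53.

14.53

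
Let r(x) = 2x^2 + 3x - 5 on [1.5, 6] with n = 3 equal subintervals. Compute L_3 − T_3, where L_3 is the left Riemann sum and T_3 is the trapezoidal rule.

L_3 = 112.5.
T_3 = 173.25.
L_3 − T_3 = -60.75.

-60.75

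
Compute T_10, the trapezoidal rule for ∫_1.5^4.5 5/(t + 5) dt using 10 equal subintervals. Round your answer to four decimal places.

Δt = (4.5 − 1.5)/10 = 0.3.
f(1.5) = 10/13, f(1.8) = 25/34, f(2.1) = 50/71, f(2.4) = 25/37, f(2.7) = 50/77, f(3) = 0.625, f(3.3) = 50/83, f(3.6) = 25/43, f(3.9) = 50/89, f(4.2) = 25/46, f(4.5) = 10/19.
T_10 = (Δt/2)·[f(t_0) + 2f(t_1) + ... + 2f(t_{9}) + f(t_10)].
Sum ≈ 1.8979.

1.8979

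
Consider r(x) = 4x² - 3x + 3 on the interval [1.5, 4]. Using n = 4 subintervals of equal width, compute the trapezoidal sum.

68.359375

Δx = (4 − 1.5)/4 = 0.625.
r(1.5) = 7.5, r(2.125) = 14.6875, r(2.75) = 25, r(3.375) = 38.4375, r(4) = 55.
T_4 = (Δx/2)·[r(x_0) + 2r(x_1) + 2r(x_2) + 2r(x_3) + r(x_4)].
Sum = 68.359375.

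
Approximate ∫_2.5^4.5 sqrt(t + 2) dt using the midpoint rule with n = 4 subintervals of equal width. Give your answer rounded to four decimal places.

4.6843

Δt = (4.5 − 2.5)/4 = 0.5.
Midpoints: 2.75, 3.25, 3.75, 4.25.
f(2.75) ≈ 2.1794, f(3.25) ≈ 2.2913, f(3.75) ≈ 2.3979, f(4.25) ≈ 2.5000.
Sum = Δt · [f(2.75) + f(3.25) + f(3.75) + f(4.25)].
Sum ≈ 4.6843.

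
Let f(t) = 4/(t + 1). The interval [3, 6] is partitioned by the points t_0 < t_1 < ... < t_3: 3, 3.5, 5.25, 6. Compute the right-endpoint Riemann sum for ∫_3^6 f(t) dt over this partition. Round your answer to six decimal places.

Subinterval widths: 0.5, 1.75, 0.75.
Right endpoints: 3.5, 5.25, 6.
f(3.5) = 8/9, f(5.25) = 0.64, f(6) = 4/7.
Sum = Σ Δt_i · f(t_i).
Sum ≈ 1.993016.

1.993016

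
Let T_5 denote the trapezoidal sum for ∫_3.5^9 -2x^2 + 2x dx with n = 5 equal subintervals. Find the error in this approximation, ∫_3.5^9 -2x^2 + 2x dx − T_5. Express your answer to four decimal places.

2.2183

Exact integral: ∫_3.5^9 f(x) dx ≈ -388.666667.
T_5 = -390.885.
Error ≈ -388.666667 − (-390.885) ≈ 2.2183.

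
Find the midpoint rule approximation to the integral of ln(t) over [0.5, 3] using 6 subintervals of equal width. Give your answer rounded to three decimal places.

Δt = (3 − 0.5)/6 = 5/12.
Midpoints: 17/24, 1.125, 37/24, 47/24, 2.375, 67/24.
f(17/24) ≈ -0.345, f(1.125) ≈ 0.118, f(37/24) ≈ 0.433, f(47/24) ≈ 0.672, f(2.375) ≈ 0.865, f(67/24) ≈ 1.027.
Sum = Δt · [f(17/24) + f(1.125) + f(37/24) + ...].
Sum ≈ 1.154.

1.154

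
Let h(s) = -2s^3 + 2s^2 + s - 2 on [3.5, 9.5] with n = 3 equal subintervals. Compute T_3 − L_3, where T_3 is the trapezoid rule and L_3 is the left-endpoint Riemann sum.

-1467

T_3 = -3575.5.
L_3 = -2108.5.
T_3 − L_3 = -1467.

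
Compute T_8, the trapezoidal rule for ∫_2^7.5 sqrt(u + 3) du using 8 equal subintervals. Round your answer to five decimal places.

Δu = (7.5 − 2)/8 = 0.6875.
f(2) ≈ 2.23607, f(2.6875) ≈ 2.38485, f(3.375) ≈ 2.52488, f(4.0625) ≈ 2.65754, f(4.75) ≈ 2.78388, f(5.4375) ≈ 2.90474, f(6.125) ≈ 3.02076, f(6.8125) ≈ 3.13249, f(7.5) ≈ 3.24037.
T_8 = (Δu/2)·[f(u_0) + 2f(u_1) + ... + 2f(u_{7}) + f(u_8)].
Sum ≈ 15.22630.

15.22630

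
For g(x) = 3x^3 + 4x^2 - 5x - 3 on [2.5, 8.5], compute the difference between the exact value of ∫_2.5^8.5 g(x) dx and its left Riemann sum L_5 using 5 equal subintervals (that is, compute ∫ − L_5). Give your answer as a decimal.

Exact integral: ∫_2.5^8.5 g(x) dx = 4500.75.
L_5 = 3360.09.
Error = 4500.75 − 3360.09 = 1140.66.

1140.66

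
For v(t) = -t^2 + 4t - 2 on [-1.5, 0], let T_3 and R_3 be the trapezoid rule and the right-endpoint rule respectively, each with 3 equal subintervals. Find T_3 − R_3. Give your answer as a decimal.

T_3 = -8.6875.
R_3 = -6.625.
T_3 − R_3 = -2.0625.

-2.0625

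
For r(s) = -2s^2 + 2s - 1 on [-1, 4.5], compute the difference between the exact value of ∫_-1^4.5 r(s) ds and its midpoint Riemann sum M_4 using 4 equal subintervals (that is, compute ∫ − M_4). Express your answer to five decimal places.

-1.73307

Exact integral: ∫_-1^4.5 r(s) ds ≈ -47.6666667.
M_4 = -45.93359375.
Error ≈ -47.6666667 − (-45.93359375) ≈ -1.73307.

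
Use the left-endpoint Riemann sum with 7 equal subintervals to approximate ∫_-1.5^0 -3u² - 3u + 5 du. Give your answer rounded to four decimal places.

Δu = (0 − (-1.5))/7 = 3/14.
Left endpoints: -1.5, -9/7, -15/14, -6/7, -9/14, -3/7, -3/14.
f(-1.5) = 2.75, f(-9/7) = 191/49, f(-15/14) = 935/196, f(-6/7) = 263/49, f(-9/14) = 1115/196, f(-3/7) = 281/49, f(-3/14) = 1079/196.
Sum = Δu · [f(-1.5) + f(-9/7) + f(-15/14) + ...].
Sum ≈ 7.2245.

7.2245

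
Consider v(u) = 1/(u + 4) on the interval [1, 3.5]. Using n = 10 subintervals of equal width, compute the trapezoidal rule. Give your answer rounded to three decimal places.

0.406

Δu = (3.5 − 1)/10 = 0.25.
v(1) = 0.2, v(1.25) = 4/21, v(1.5) = 2/11, v(1.75) = 4/23, v(2) = 1/6, v(2.25) = 0.16, v(2.5) = 2/13, v(2.75) = 4/27, v(3) = 1/7, v(3.25) = 4/29, v(3.5) = 2/15.
T_10 = (Δu/2)·[v(u_0) + 2v(u_1) + ... + 2v(u_{9}) + v(u_10)].
Sum ≈ 0.406.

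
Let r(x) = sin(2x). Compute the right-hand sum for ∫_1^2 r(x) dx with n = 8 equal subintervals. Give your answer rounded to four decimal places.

Δx = (2 − 1)/8 = 0.125.
Right endpoints: 1.125, 1.25, 1.375, 1.5, 1.625, 1.75, 1.875, 2.
r(1.125) ≈ 0.7781, r(1.25) ≈ 0.5985, r(1.375) ≈ 0.3817, r(1.5) ≈ 0.1411, r(1.625) ≈ -0.1082, r(1.75) ≈ -0.3508, r(1.875) ≈ -0.5716, r(2) ≈ -0.7568.
Sum = Δx · [r(1.125) + r(1.25) + r(1.375) + ...].
Sum ≈ 0.0140.

0.0140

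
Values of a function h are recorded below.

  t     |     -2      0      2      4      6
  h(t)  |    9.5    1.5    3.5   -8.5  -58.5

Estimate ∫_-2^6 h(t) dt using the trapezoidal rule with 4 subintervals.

-56

Δt = 2.
T_4 = (2/2)·[9.5 + 2·1.5 + 2·3.5 + 2·(-8.5) + (-58.5)] = -56.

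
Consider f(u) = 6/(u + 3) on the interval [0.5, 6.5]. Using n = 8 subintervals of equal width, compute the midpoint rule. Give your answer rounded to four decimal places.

5.9813

Δu = (6.5 − 0.5)/8 = 0.75.
Midpoints: 0.875, 1.625, 2.375, 3.125, 3.875, 4.625, 5.375, 6.125.
f(0.875) = 48/31, f(1.625) = 48/37, f(2.375) = 48/43, f(3.125) = 48/49, f(3.875) = 48/55, f(4.625) = 48/61, f(5.375) = 48/67, f(6.125) = 48/73.
Sum = Δu · [f(0.875) + f(1.625) + f(2.375) + ...].
Sum ≈ 5.9813.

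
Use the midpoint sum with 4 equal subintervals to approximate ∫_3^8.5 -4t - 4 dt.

Δt = (8.5 − 3)/4 = 1.375.
Midpoints: 3.6875, 5.0625, 6.4375, 7.8125.
f(3.6875) = -18.75, f(5.0625) = -24.25, f(6.4375) = -29.75, f(7.8125) = -35.25.
Sum = Δt · [f(3.6875) + f(5.0625) + f(6.4375) + f(7.8125)].
Sum = -148.5.

-148.5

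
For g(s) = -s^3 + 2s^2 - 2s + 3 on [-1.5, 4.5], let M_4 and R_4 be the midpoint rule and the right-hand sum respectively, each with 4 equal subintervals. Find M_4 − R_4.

61.3125

M_4 = -35.4375.
R_4 = -96.75.
M_4 − R_4 = 61.3125.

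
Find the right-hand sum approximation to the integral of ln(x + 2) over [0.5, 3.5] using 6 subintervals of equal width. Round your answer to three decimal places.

4.278

Δx = (3.5 − 0.5)/6 = 0.5.
Right endpoints: 1, 1.5, 2, 2.5, 3, 3.5.
f(1) ≈ 1.099, f(1.5) ≈ 1.253, f(2) ≈ 1.386, f(2.5) ≈ 1.504, f(3) ≈ 1.609, f(3.5) ≈ 1.705.
Sum = Δx · [f(1) + f(1.5) + f(2) + ...].
Sum ≈ 4.278.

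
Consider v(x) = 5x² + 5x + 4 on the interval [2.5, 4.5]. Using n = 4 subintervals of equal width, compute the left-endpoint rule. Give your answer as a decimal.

149.25

Δx = (4.5 − 2.5)/4 = 0.5.
Left endpoints: 2.5, 3, 3.5, 4.
v(2.5) = 47.75, v(3) = 64, v(3.5) = 82.75, v(4) = 104.
Sum = Δx · [v(2.5) + v(3) + v(3.5) + v(4)].
Sum = 149.25.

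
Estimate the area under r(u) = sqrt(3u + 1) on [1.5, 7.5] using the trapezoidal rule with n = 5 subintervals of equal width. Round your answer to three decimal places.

Δu = (7.5 − 1.5)/5 = 1.2.
r(1.5) ≈ 2.345, r(2.7) ≈ 3.017, r(3.9) ≈ 3.564, r(5.1) ≈ 4.037, r(6.3) ≈ 4.461, r(7.5) ≈ 4.848.
T_5 = (Δu/2)·[r(u_0) + 2r(u_1) + ... + 2r(u_{4}) + r(u_5)].
Sum ≈ 22.410.

22.410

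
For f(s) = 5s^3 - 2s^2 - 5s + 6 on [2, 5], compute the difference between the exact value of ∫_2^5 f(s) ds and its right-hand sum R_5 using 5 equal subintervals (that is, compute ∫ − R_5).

-167.49

Exact integral: ∫_2^5 f(s) ds = 648.75.
R_5 = 816.24.
Error = 648.75 − 816.24 = -167.49.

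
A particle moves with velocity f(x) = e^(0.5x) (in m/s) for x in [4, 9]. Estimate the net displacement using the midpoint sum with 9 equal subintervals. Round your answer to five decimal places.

Δx = (9 − 4)/9 = 5/9.
Midpoints: 77/18, 29/6, 97/18, 107/18, 6.5, 127/18, 137/18, 49/6, 157/18.
f(77/18) ≈ 8.49000, f(29/6) ≈ 11.20844, f(97/18) ≈ 14.79730, f(107/18) ≈ 19.53528, f(6.5) ≈ 25.79034, f(127/18) ≈ 34.04822, f(137/18) ≈ 44.95022, f(49/6) ≈ 59.34295, f(157/18) ≈ 78.34414.
Sum = Δx · [f(77/18) + f(29/6) + f(97/18) + ...].
Sum ≈ 164.72604.

164.72604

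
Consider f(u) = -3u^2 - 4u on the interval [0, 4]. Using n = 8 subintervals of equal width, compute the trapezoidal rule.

-96.5

Δu = (4 − 0)/8 = 0.5.
f(0) = 0, f(0.5) = -2.75, f(1) = -7, f(1.5) = -12.75, f(2) = -20, f(2.5) = -28.75, f(3) = -39, f(3.5) = -50.75, f(4) = -64.
T_8 = (Δu/2)·[f(u_0) + 2f(u_1) + ... + 2f(u_{7}) + f(u_8)].
Sum = -96.5.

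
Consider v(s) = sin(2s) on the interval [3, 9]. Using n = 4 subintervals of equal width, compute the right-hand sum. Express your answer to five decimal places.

Δs = (9 − 3)/4 = 1.5.
Right endpoints: 4.5, 6, 7.5, 9.
v(4.5) ≈ 0.41212, v(6) ≈ -0.53657, v(7.5) ≈ 0.65029, v(9) ≈ -0.75099.
Sum = Δs · [v(4.5) + v(6) + v(7.5) + v(9)].
Sum ≈ -0.33773.

-0.33773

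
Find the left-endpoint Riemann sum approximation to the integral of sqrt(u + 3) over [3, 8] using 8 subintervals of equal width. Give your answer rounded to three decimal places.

14.251

Δu = (8 − 3)/8 = 0.625.
Left endpoints: 3, 3.625, 4.25, 4.875, 5.5, 6.125, 6.75, 7.375.
f(3) ≈ 2.449, f(3.625) ≈ 2.574, f(4.25) ≈ 2.693, f(4.875) ≈ 2.806, f(5.5) ≈ 2.915, f(6.125) ≈ 3.021, f(6.75) ≈ 3.122, f(7.375) ≈ 3.221.
Sum = Δu · [f(3) + f(3.625) + f(4.25) + ...].
Sum ≈ 14.251.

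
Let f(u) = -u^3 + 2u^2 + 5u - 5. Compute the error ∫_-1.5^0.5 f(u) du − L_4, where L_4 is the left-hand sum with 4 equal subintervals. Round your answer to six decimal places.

Exact integral: ∫_-1.5^0.5 f(u) du ≈ -11.41666667.
L_4 = -11.75.
Error ≈ -11.41666667 − (-11.75) ≈ 0.333333.

0.333333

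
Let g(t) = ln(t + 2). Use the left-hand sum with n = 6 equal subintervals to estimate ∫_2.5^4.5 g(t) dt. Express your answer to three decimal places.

Δt = (4.5 − 2.5)/6 = 1/3.
Left endpoints: 2.5, 17/6, 19/6, 3.5, 23/6, 25/6.
g(2.5) ≈ 1.504, g(17/6) ≈ 1.576, g(19/6) ≈ 1.642, g(3.5) ≈ 1.705, g(23/6) ≈ 1.764, g(25/6) ≈ 1.819.
Sum = Δt · [g(2.5) + g(17/6) + g(19/6) + ...].
Sum ≈ 3.336.

3.336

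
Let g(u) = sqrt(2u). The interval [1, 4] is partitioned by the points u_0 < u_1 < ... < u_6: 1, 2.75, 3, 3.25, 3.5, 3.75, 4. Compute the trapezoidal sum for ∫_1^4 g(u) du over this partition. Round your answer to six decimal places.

Subinterval widths: 1.75, 0.25, 0.25, 0.25, 0.25, 0.25.
g(1) ≈ 1.414214, g(2.75) ≈ 2.345208, g(3) ≈ 2.449490, g(3.25) ≈ 2.549510, g(3.5) ≈ 2.645751, g(3.75) ≈ 2.738613, g(4) ≈ 2.828427.
On each subinterval the trapezoid contributes (Δu_i/2)·[g(u_{i-1}) + g(u_i)].
Sum ≈ 6.532039.

6.532039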